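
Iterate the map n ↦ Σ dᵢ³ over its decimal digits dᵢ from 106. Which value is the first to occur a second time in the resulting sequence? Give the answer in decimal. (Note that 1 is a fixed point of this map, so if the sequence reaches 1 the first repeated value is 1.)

106 → 1³ + 0³ + 6³ = 217
217 → 2³ + 1³ + 7³ = 352
352 → 3³ + 5³ + 2³ = 160
160 → 1³ + 6³ + 0³ = 217  — 217 already appeared earlier.

217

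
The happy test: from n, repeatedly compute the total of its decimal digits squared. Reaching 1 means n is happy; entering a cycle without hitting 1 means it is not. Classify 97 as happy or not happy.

happy

97 → 9² + 7² = 130
130 → 1² + 3² + 0² = 10
10 → 1² + 0² = 1  — reached 1.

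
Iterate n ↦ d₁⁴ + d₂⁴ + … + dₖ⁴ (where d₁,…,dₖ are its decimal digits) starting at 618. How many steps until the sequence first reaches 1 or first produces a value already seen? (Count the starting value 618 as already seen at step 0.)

618 → 6⁴ + 1⁴ + 8⁴ = 1296 + 1 + 4096 = 5393
5393 → 5⁴ + 3⁴ + 9⁴ + 3⁴ = 625 + 81 + 6561 + 81 = 7348
7348 → 7⁴ + 3⁴ + 4⁴ + 8⁴ = 2401 + 81 + 256 + 4096 = 6834
6834 → 6⁴ + 8⁴ + 3⁴ + 4⁴ = 1296 + 4096 + 81 + 256 = 5729
5729 → 5⁴ + 7⁴ + 2⁴ + 9⁴ = 625 + 2401 + 16 + 6561 = 9603
9603 → 9⁴ + 6⁴ + 0⁴ + 3⁴ = 6561 + 1296 + 0 + 81 = 7938
7938 → 7⁴ + 9⁴ + 3⁴ + 8⁴ = 2401 + 6561 + 81 + 4096 = 13139
13139 → 1⁴ + 3⁴ + 1⁴ + 3⁴ + 9⁴ = 1 + 81 + 1 + 81 + 6561 = 6725
6725 → 6⁴ + 7⁴ + 2⁴ + 5⁴ = 1296 + 2401 + 16 + 625 = 4338
4338 → 4⁴ + 3⁴ + 3⁴ + 8⁴ = 256 + 81 + 81 + 4096 = 4514
4514 → 4⁴ + 5⁴ + 1⁴ + 4⁴ = 256 + 625 + 1 + 256 = 1138
1138 → 1⁴ + 1⁴ + 3⁴ + 8⁴ = 1 + 1 + 81 + 4096 = 4179
4179 → 4⁴ + 1⁴ + 7⁴ + 9⁴ = 256 + 1 + 2401 + 6561 = 9219
9219 → 9⁴ + 2⁴ + 1⁴ + 9⁴ = 6561 + 16 + 1 + 6561 = 13139  — 13139 repeats.
That took 14 steps.

14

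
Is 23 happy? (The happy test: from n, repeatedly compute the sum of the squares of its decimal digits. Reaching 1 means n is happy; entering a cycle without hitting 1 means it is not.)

happy

23 → 2² + 3² = 4 + 9 = 13
13 → 1² + 3² = 1 + 9 = 10
10 → 1² + 0² = 1 + 0 = 1  — reached 1.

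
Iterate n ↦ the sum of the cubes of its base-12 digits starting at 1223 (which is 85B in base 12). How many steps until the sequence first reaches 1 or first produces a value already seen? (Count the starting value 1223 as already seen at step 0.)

1223 = (8,5,11)_12 → 8³ + 5³ + 11³ = 1968
1968 = (1,1,8,0)_12 → 1³ + 1³ + 8³ + 0³ = 514
514 = (3,6,10)_12 → 3³ + 6³ + 10³ = 1243
1243 = (8,7,7)_12 → 8³ + 7³ + 7³ = 1198
1198 = (8,3,10)_12 → 8³ + 3³ + 10³ = 1539
1539 = (10,8,3)_12 → 10³ + 8³ + 3³ = 1539  — 1539 repeats.
That took 6 steps.

6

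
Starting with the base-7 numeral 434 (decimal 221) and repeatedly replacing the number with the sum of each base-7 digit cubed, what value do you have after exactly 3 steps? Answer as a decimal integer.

65

221 = (4,3,4)_7 → 4³ + 3³ + 4³ = 64 + 27 + 64 = 155
155 = (3,1,1)_7 → 3³ + 1³ + 1³ = 27 + 1 + 1 = 29
29 = (4,1)_7 → 4³ + 1³ = 64 + 1 = 65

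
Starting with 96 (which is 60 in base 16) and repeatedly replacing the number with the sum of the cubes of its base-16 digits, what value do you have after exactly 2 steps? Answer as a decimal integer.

2709

96 = (6,0)_16 → 216
216 = (13,8)_16 → 2709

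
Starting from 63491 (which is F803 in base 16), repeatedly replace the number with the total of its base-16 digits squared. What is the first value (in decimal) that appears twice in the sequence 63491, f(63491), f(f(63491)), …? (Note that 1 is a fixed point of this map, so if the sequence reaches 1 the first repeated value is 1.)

1

63491 = (15,8,0,3)_16 → 298
298 = (1,2,10)_16 → 105
105 = (6,9)_16 → 117
117 = (7,5)_16 → 74
74 = (4,10)_16 → 116
116 = (7,4)_16 → 65
65 = (4,1)_16 → 17
17 = (1,1)_16 → 2
2 = (2)_16 → 4
4 = (4)_16 → 16
16 = (1,0)_16 → 1  — reached the fixed point 1.
1 → 1, so 1 is the first repeated value.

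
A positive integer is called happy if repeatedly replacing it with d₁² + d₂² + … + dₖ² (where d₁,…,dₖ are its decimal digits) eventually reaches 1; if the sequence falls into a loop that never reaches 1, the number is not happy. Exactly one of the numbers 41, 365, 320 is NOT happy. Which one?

41

41: 41 → 17 → 50 → 25 → 29 → 85 → 89 → 145 → 42 → 20 → 4 → 16 → 37 → 58 → 89  — repeats 89 (not happy)
365: 365 → 70 → 49 → 97 → 130 → 10 → 1  — reaches 1 (happy)
320: 320 → 13 → 10 → 1  — reaches 1 (happy)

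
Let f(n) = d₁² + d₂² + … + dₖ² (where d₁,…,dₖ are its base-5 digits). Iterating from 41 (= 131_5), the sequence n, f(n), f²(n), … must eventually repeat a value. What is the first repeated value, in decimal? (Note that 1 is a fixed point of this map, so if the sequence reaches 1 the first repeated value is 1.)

1

41 = (1,3,1)_5 → 1² + 3² + 1² = 1 + 9 + 1 = 11
11 = (2,1)_5 → 2² + 1² = 4 + 1 = 5
5 = (1,0)_5 → 1² + 0² = 1 + 0 = 1  — reached the fixed point 1.
1 → 1, so 1 is the first repeated value.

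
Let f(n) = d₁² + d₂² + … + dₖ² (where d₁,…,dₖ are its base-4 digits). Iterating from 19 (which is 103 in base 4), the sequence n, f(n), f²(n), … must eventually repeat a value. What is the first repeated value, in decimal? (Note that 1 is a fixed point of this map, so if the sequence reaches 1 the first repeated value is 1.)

19 = (1,0,3)_4 → 1² + 0² + 3² = 1 + 0 + 9 = 10
10 = (2,2)_4 → 2² + 2² = 4 + 4 = 8
8 = (2,0)_4 → 2² + 0² = 4 + 0 = 4
4 = (1,0)_4 → 1² + 0² = 1 + 0 = 1  — reached the fixed point 1.
1 → 1, so 1 is the first repeated value.

1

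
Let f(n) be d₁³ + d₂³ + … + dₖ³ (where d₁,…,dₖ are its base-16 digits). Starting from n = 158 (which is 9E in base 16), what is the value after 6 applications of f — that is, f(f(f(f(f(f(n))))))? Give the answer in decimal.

2540

158 = (9,14)_16 → 9³ + 14³ = 729 + 2744 = 3473
3473 = (13,9,1)_16 → 13³ + 9³ + 1³ = 2197 + 729 + 1 = 2927
2927 = (11,6,15)_16 → 11³ + 6³ + 15³ = 1331 + 216 + 3375 = 4922
4922 = (1,3,3,10)_16 → 1³ + 3³ + 3³ + 10³ = 1 + 27 + 27 + 1000 = 1055
1055 = (4,1,15)_16 → 4³ + 1³ + 15³ = 64 + 1 + 3375 = 3440
3440 = (13,7,0)_16 → 13³ + 7³ + 0³ = 2197 + 343 + 0 = 2540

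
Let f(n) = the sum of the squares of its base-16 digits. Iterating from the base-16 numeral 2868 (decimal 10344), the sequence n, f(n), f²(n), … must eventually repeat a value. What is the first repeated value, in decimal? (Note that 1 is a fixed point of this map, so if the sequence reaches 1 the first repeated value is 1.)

10344 = (2,8,6,8)_16 → 2² + 8² + 6² + 8² = 168
168 = (10,8)_16 → 10² + 8² = 164
164 = (10,4)_16 → 10² + 4² = 116
116 = (7,4)_16 → 7² + 4² = 65
65 = (4,1)_16 → 4² + 1² = 17
17 = (1,1)_16 → 1² + 1² = 2
2 = (2)_16 → 2² = 4
4 = (4)_16 → 4² = 16
16 = (1,0)_16 → 1² + 0² = 1  — reached the fixed point 1.
1 → 1, so 1 is the first repeated value.

1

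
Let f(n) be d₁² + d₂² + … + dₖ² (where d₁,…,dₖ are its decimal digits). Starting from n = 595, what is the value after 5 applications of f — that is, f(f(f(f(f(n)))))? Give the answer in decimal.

595 → 5² + 9² + 5² = 25 + 81 + 25 = 131
131 → 1² + 3² + 1² = 1 + 9 + 1 = 11
11 → 1² + 1² = 1 + 1 = 2
2 → 2² = 4
4 → 4² = 16

16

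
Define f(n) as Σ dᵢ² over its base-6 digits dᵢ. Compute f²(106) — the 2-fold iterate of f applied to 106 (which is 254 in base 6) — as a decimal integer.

11

106 = (2,5,4)_6 → 2² + 5² + 4² = 4 + 25 + 16 = 45
45 = (1,1,3)_6 → 1² + 1² + 3² = 1 + 1 + 9 = 11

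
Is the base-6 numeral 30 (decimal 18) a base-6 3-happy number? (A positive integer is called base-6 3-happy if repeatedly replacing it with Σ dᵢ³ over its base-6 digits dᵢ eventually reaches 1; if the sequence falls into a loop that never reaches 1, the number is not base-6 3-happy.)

base-6 3-happy

18 = (3,0)_6 → 27
27 = (4,3)_6 → 91
91 = (2,3,1)_6 → 36
36 = (1,0,0)_6 → 1  — reached 1.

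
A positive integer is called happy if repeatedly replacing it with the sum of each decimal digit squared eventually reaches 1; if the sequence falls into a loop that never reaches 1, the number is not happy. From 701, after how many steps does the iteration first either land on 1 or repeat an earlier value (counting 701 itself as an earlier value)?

13

701 → 7² + 0² + 1² = 49 + 0 + 1 = 50
50 → 5² + 0² = 25 + 0 = 25
25 → 2² + 5² = 4 + 25 = 29
29 → 2² + 9² = 4 + 81 = 85
85 → 8² + 5² = 64 + 25 = 89
89 → 8² + 9² = 64 + 81 = 145
145 → 1² + 4² + 5² = 1 + 16 + 25 = 42
42 → 4² + 2² = 16 + 4 = 20
20 → 2² + 0² = 4 + 0 = 4
4 → 4² = 16
16 → 1² + 6² = 1 + 36 = 37
37 → 3² + 7² = 9 + 49 = 58
58 → 5² + 8² = 25 + 64 = 89  — 89 repeats.
That took 13 steps.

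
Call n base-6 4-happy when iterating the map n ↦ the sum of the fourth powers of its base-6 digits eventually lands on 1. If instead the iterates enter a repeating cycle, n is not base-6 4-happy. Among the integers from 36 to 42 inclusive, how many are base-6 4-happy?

36: 36 → 1  (reaches 1)
37: 37 → 2 → 16 → 272 → 99 → 353 → 963 → 609 → 978 → 338 → 114 → 82 → 273 → 164 → 353  (repeats 353)
38: 38 → 17 → 641 → 1522 → 259 → 4 → 256 → 258 → 3 → 81 → 98 → 288 → 17  (repeats 17)
39: 39 → 82 → 273 → 164 → 353 → 963 → 609 → 978 → 338 → 114 → 82  (repeats 82)
40: 40 → 257 → 627 → 738 → 178 → 1137 → 788 → 803 → 963 → 609 → 978 → 338 → 114 → 82 → 273 → 164 → 353 → 963  (repeats 963)
41: 41 → 626 → 673 → 338 → 114 → 82 → 273 → 164 → 353 → 963 → 609 → 978 → 338  (repeats 338)
42: 42 → 2 → 16 → 272 → 99 → 353 → 963 → 609 → 978 → 338 → 114 → 82 → 273 → 164 → 353  (repeats 353)
base-6 4-happy: 36

1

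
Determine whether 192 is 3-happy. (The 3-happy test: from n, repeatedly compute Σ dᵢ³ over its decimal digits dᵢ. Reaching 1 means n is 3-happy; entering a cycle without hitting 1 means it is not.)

not 3-happy

192 → 1³ + 9³ + 2³ = 738
738 → 7³ + 3³ + 8³ = 882
882 → 8³ + 8³ + 2³ = 1032
1032 → 1³ + 0³ + 3³ + 2³ = 36
36 → 3³ + 6³ = 243
243 → 2³ + 4³ + 3³ = 99
99 → 9³ + 9³ = 1458
1458 → 1³ + 4³ + 5³ + 8³ = 702
702 → 7³ + 0³ + 2³ = 351
351 → 3³ + 5³ + 1³ = 153
153 → 1³ + 5³ + 3³ = 153  — 153 already seen; the sequence cycles without reaching 1.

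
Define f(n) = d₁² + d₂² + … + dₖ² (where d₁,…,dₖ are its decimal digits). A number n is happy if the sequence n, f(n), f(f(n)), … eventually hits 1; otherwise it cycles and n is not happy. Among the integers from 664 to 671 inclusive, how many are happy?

664: 664 → 88 → 128 → 69 → 117 → 51 → 26 → 40 → 16 → 37 → 58 → 89 → 145 → 42 → 20 → 4 → 16  — not happy
665: 665 → 97 → 130 → 10 → 1  — happy
666: 666 → 108 → 65 → 61 → 37 → 58 → 89 → 145 → 42 → 20 → 4 → 16 → 37  — not happy
667: 667 → 121 → 6 → 36 → 45 → 41 → 17 → 50 → 25 → 29 → 85 → 89 → 145 → 42 → 20 → 4 → 16 → 37 → 58 → 89  — not happy
668: 668 → 136 → 46 → 52 → 29 → 85 → 89 → 145 → 42 → 20 → 4 → 16 → 37 → 58 → 89  — not happy
669: 669 → 153 → 35 → 34 → 25 → 29 → 85 → 89 → 145 → 42 → 20 → 4 → 16 → 37 → 58 → 89  — not happy
670: 670 → 85 → 89 → 145 → 42 → 20 → 4 → 16 → 37 → 58 → 89  — not happy
671: 671 → 86 → 100 → 1  — happy
happy: 665, 671

2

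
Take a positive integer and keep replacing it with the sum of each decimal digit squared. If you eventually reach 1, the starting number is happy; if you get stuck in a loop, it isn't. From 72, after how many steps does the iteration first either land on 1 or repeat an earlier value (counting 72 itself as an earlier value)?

72 → 53
53 → 34
34 → 25
25 → 29
29 → 85
85 → 89
89 → 145
145 → 42
42 → 20
20 → 4
4 → 16
16 → 37
37 → 58
58 → 89  — 89 repeats.
That took 14 steps.

14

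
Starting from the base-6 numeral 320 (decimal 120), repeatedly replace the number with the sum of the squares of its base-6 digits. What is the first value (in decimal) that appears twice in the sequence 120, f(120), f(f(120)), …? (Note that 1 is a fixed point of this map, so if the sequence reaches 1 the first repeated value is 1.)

120 = (3,2,0)_6 → 3² + 2² + 0² = 13
13 = (2,1)_6 → 2² + 1² = 5
5 = (5)_6 → 5² = 25
25 = (4,1)_6 → 4² + 1² = 17
17 = (2,5)_6 → 2² + 5² = 29
29 = (4,5)_6 → 4² + 5² = 41
41 = (1,0,5)_6 → 1² + 0² + 5² = 26
26 = (4,2)_6 → 4² + 2² = 20
20 = (3,2)_6 → 3² + 2² = 13  — 13 already appeared earlier.

13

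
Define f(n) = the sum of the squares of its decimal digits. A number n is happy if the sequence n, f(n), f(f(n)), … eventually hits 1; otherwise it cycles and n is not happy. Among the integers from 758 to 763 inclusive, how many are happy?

2

758: 758 → 138 → 74 → 65 → 61 → 37 → 58 → 89 → 145 → 42 → 20 → 4 → 16 → 37  — not happy
759: 759 → 155 → 51 → 26 → 40 → 16 → 37 → 58 → 89 → 145 → 42 → 20 → 4 → 16  — not happy
760: 760 → 85 → 89 → 145 → 42 → 20 → 4 → 16 → 37 → 58 → 89  — not happy
761: 761 → 86 → 100 → 1  — happy
762: 762 → 89 → 145 → 42 → 20 → 4 → 16 → 37 → 58 → 89  — not happy
763: 763 → 94 → 97 → 130 → 10 → 1  — happy
happy: 761, 763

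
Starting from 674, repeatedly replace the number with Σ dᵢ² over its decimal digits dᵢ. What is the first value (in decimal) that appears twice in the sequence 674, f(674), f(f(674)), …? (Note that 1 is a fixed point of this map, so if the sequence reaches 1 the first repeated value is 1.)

674 → 101
101 → 2
2 → 4
4 → 16
16 → 37
37 → 58
58 → 89
89 → 145
145 → 42
42 → 20
20 → 4  — 4 already appeared earlier.

4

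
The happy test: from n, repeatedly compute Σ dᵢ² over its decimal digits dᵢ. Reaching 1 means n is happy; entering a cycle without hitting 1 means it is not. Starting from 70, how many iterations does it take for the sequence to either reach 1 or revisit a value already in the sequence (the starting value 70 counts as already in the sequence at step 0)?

5

70 → 7² + 0² = 49 + 0 = 49
49 → 4² + 9² = 16 + 81 = 97
97 → 9² + 7² = 81 + 49 = 130
130 → 1² + 3² + 0² = 1 + 9 + 0 = 10
10 → 1² + 0² = 1 + 0 = 1  — reached 1.
That took 5 steps.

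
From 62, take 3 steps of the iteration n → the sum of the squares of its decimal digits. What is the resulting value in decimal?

62 → 40
40 → 16
16 → 37

37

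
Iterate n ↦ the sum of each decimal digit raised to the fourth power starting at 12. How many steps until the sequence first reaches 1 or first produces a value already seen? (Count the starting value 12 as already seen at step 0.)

5

12 → 1⁴ + 2⁴ = 17
17 → 1⁴ + 7⁴ = 2402
2402 → 2⁴ + 4⁴ + 0⁴ + 2⁴ = 288
288 → 2⁴ + 8⁴ + 8⁴ = 8208
8208 → 8⁴ + 2⁴ + 0⁴ + 8⁴ = 8208  — 8208 repeats.
That took 5 steps.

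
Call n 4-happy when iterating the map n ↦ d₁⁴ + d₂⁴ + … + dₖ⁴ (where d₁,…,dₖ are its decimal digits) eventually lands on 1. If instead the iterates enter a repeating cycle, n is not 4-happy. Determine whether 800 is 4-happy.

not 4-happy

800 → 8⁴ + 0⁴ + 0⁴ = 4096
4096 → 4⁴ + 0⁴ + 9⁴ + 6⁴ = 8113
8113 → 8⁴ + 1⁴ + 1⁴ + 3⁴ = 4179
4179 → 4⁴ + 1⁴ + 7⁴ + 9⁴ = 9219
9219 → 9⁴ + 2⁴ + 1⁴ + 9⁴ = 13139
13139 → 1⁴ + 3⁴ + 1⁴ + 3⁴ + 9⁴ = 6725
6725 → 6⁴ + 7⁴ + 2⁴ + 5⁴ = 4338
4338 → 4⁴ + 3⁴ + 3⁴ + 8⁴ = 4514
4514 → 4⁴ + 5⁴ + 1⁴ + 4⁴ = 1138
1138 → 1⁴ + 1⁴ + 3⁴ + 8⁴ = 4179  — 4179 already seen; the sequence cycles without reaching 1.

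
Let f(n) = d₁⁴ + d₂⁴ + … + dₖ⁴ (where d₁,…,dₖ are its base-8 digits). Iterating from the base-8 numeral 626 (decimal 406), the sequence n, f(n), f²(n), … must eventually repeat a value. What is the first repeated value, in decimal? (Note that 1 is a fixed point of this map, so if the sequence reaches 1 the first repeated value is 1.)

257

406 = (6,2,6)_8 → 2608
2608 = (5,0,6,0)_8 → 1921
1921 = (3,6,0,1)_8 → 1378
1378 = (2,5,4,2)_8 → 913
913 = (1,6,2,1)_8 → 1314
1314 = (2,4,4,2)_8 → 544
544 = (1,0,4,0)_8 → 257
257 = (4,0,1)_8 → 257  — 257 already appeared earlier.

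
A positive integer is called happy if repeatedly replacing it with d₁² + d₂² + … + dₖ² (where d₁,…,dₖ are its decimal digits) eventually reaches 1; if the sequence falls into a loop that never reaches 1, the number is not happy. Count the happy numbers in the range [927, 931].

1

927: 927 → 134 → 26 → 40 → 16 → 37 → 58 → 89 → 145 → 42 → 20 → 4 → 16  (repeats 16)
928: 928 → 149 → 98 → 145 → 42 → 20 → 4 → 16 → 37 → 58 → 89 → 145  (repeats 145)
929: 929 → 166 → 73 → 58 → 89 → 145 → 42 → 20 → 4 → 16 → 37 → 58  (repeats 58)
930: 930 → 90 → 81 → 65 → 61 → 37 → 58 → 89 → 145 → 42 → 20 → 4 → 16 → 37  (repeats 37)
931: 931 → 91 → 82 → 68 → 100 → 1  (reaches 1)
happy: 931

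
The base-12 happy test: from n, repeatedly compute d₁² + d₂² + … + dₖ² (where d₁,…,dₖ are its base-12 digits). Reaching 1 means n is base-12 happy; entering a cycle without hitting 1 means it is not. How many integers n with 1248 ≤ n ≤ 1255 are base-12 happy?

1248: 1248 → 128 → 164 → 66 → 61 → 26 → 8 → 64 → 41 → 34 → 104 → 128  — not base-12 happy
1249: 1249 → 129 → 181 → 11 → 121 → 101 → 89 → 74 → 40 → 25 → 5 → 25  — not base-12 happy
1250: 1250 → 132 → 121 → 101 → 89 → 74 → 40 → 25 → 5 → 25  — not base-12 happy
1251: 1251 → 137 → 146 → 5 → 25 → 5  — not base-12 happy
1252: 1252 → 144 → 1  — base-12 happy
1253: 1253 → 153 → 82 → 136 → 137 → 146 → 5 → 25 → 5  — not base-12 happy
1254: 1254 → 164 → 66 → 61 → 26 → 8 → 64 → 41 → 34 → 104 → 128 → 164  — not base-12 happy
1255: 1255 → 177 → 86 → 53 → 41 → 34 → 104 → 128 → 164 → 66 → 61 → 26 → 8 → 64 → 41  — not base-12 happy
base-12 happy: 1252

1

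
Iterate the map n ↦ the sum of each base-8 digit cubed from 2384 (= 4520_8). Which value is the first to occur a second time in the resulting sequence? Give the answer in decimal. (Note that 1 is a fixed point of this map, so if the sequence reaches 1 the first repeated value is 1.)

559

2384 = (4,5,2,0)_8 → 197
197 = (3,0,5)_8 → 152
152 = (2,3,0)_8 → 35
35 = (4,3)_8 → 91
91 = (1,3,3)_8 → 55
55 = (6,7)_8 → 559
559 = (1,0,5,7)_8 → 469
469 = (7,2,5)_8 → 476
476 = (7,3,4)_8 → 434
434 = (6,6,2)_8 → 440
440 = (6,7,0)_8 → 559  — 559 already appeared earlier.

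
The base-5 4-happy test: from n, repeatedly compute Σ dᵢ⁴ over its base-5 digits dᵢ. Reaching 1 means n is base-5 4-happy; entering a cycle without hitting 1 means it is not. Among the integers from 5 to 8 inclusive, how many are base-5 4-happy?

5: 5 → 1  (reaches 1)
6: 6 → 2 → 16 → 82 → 98 → 418 → 244 → 594 → 674 → 514 → 528 → 338 → 194 → 354 → 528  (repeats 528)
7: 7 → 17 → 97 → 353 → 353  (repeats 353)
8: 8 → 82 → 98 → 418 → 244 → 594 → 674 → 514 → 528 → 338 → 194 → 354 → 528  (repeats 528)
base-5 4-happy: 5

1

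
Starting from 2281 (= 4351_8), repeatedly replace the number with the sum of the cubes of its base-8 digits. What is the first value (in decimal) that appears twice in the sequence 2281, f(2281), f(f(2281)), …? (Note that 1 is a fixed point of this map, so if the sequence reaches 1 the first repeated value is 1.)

559

2281 = (4,3,5,1)_8 → 217
217 = (3,3,1)_8 → 55
55 = (6,7)_8 → 559
559 = (1,0,5,7)_8 → 469
469 = (7,2,5)_8 → 476
476 = (7,3,4)_8 → 434
434 = (6,6,2)_8 → 440
440 = (6,7,0)_8 → 559  — 559 already appeared earlier.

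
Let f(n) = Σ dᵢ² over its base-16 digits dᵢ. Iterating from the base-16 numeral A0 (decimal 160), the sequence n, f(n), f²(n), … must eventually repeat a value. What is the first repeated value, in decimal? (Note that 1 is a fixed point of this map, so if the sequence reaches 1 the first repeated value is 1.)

160 = (10,0)_16 → 10² + 0² = 100 + 0 = 100
100 = (6,4)_16 → 6² + 4² = 36 + 16 = 52
52 = (3,4)_16 → 3² + 4² = 9 + 16 = 25
25 = (1,9)_16 → 1² + 9² = 1 + 81 = 82
82 = (5,2)_16 → 5² + 2² = 25 + 4 = 29
29 = (1,13)_16 → 1² + 13² = 1 + 169 = 170
170 = (10,10)_16 → 10² + 10² = 100 + 100 = 200
200 = (12,8)_16 → 12² + 8² = 144 + 64 = 208
208 = (13,0)_16 → 13² + 0² = 169 + 0 = 169
169 = (10,9)_16 → 10² + 9² = 100 + 81 = 181
181 = (11,5)_16 → 11² + 5² = 121 + 25 = 146
146 = (9,2)_16 → 9² + 2² = 81 + 4 = 85
85 = (5,5)_16 → 5² + 5² = 25 + 25 = 50
50 = (3,2)_16 → 3² + 2² = 9 + 4 = 13
13 = (13)_16 → 13² = 169  — 169 already appeared earlier.

169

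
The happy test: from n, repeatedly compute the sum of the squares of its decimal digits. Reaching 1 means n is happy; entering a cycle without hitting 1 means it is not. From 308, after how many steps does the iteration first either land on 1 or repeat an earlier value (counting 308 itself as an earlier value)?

10

308 → 3² + 0² + 8² = 9 + 0 + 64 = 73
73 → 7² + 3² = 49 + 9 = 58
58 → 5² + 8² = 25 + 64 = 89
89 → 8² + 9² = 64 + 81 = 145
145 → 1² + 4² + 5² = 1 + 16 + 25 = 42
42 → 4² + 2² = 16 + 4 = 20
20 → 2² + 0² = 4 + 0 = 4
4 → 4² = 16
16 → 1² + 6² = 1 + 36 = 37
37 → 3² + 7² = 9 + 49 = 58  — 58 repeats.
That took 10 steps.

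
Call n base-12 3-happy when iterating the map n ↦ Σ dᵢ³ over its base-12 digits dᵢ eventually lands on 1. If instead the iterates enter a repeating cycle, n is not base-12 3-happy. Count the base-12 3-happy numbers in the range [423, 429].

423: 423 → 1366 → 1854 → 1217 → 762 → 368 → 736 → 190 → 1028 → 856 → 1520 → 1728 → 1  (reaches 1)
424: 424 → 1403 → 2572 → 1190 → 547 → 1099 → 1029 → 1073 → 593 → 190 → 1028 → 856 → 1520 → 1728 → 1  (reaches 1)
425: 425 → 1464 → 1008 → 343 → 415 → 1351 → 1136 → 1855 → 1344 → 793 → 342 → 288 → 8 → 512 → 755 → 1464  (repeats 1464)
426: 426 → 1555 → 2072 → 585 → 793 → 342 → 288 → 8 → 512 → 755 → 1464 → 1008 → 343 → 415 → 1351 → 1136 → 1855 → 1344 → 793  (repeats 793)
427: 427 → 1682 → 1851 → 1028 → 856 → 1520 → 1728 → 1  (reaches 1)
428: 428 → 1851 → 1028 → 856 → 1520 → 1728 → 1  (reaches 1)
429: 429 → 2068 → 137 → 1456 → 1065 → 1136 → 1855 → 1344 → 793 → 342 → 288 → 8 → 512 → 755 → 1464 → 1008 → 343 → 415 → 1351 → 1136  (repeats 1136)
base-12 3-happy: 423, 424, 427, 428

4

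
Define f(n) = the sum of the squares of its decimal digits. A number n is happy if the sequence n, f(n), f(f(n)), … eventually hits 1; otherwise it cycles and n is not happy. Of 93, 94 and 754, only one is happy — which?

93: 93 → 90 → 81 → 65 → 61 → 37 → 58 → 89 → 145 → 42 → 20 → 4 → 16 → 37  — repeats 37 (not happy)
94: 94 → 97 → 130 → 10 → 1  — reaches 1 (happy)
754: 754 → 90 → 81 → 65 → 61 → 37 → 58 → 89 → 145 → 42 → 20 → 4 → 16 → 37  — repeats 37 (not happy)

94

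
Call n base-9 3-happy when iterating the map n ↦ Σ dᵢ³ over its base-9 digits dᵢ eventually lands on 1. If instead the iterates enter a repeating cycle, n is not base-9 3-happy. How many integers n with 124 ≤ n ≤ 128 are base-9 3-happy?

124: 124 → 408 → 152 → 856 → 128 → 134 → 638 → 1198 → 470 → 476 → 980 → 540 → 432 → 152  (repeats 152)
125: 125 → 577 → 345 → 99 → 9 → 1  (reaches 1)
126: 126 → 126  (repeats 126)
127: 127 → 127  (repeats 127)
128: 128 → 134 → 638 → 1198 → 470 → 476 → 980 → 540 → 432 → 152 → 856 → 128  (repeats 128)
base-9 3-happy: 125

1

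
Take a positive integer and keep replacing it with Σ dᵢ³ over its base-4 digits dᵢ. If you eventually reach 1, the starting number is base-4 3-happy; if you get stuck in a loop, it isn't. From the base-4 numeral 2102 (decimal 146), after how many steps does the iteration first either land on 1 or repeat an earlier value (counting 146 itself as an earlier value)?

4

146 = (2,1,0,2)_4 → 2³ + 1³ + 0³ + 2³ = 8 + 1 + 0 + 8 = 17
17 = (1,0,1)_4 → 1³ + 0³ + 1³ = 1 + 0 + 1 = 2
2 = (2)_4 → 2³ = 8
8 = (2,0)_4 → 2³ + 0³ = 8 + 0 = 8  — 8 repeats.
That took 4 steps.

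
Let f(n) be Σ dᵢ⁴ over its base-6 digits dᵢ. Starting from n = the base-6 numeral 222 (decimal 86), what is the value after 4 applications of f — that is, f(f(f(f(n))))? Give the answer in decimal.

1522

86 = (2,2,2)_6 → 2⁴ + 2⁴ + 2⁴ = 16 + 16 + 16 = 48
48 = (1,2,0)_6 → 1⁴ + 2⁴ + 0⁴ = 1 + 16 + 0 = 17
17 = (2,5)_6 → 2⁴ + 5⁴ = 16 + 625 = 641
641 = (2,5,4,5)_6 → 2⁴ + 5⁴ + 4⁴ + 5⁴ = 16 + 625 + 256 + 625 = 1522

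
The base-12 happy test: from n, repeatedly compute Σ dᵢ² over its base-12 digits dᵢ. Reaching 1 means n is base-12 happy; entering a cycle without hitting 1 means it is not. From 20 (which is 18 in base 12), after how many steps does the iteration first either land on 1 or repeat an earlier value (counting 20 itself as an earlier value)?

3

20 = (1,8)_12 → 1² + 8² = 65
65 = (5,5)_12 → 5² + 5² = 50
50 = (4,2)_12 → 4² + 2² = 20  — 20 repeats.
That took 3 steps.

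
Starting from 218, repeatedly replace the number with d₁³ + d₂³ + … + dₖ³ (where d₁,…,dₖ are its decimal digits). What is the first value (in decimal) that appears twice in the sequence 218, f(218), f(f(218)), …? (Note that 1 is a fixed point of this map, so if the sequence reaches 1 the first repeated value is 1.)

371

218 → 2³ + 1³ + 8³ = 8 + 1 + 512 = 521
521 → 5³ + 2³ + 1³ = 125 + 8 + 1 = 134
134 → 1³ + 3³ + 4³ = 1 + 27 + 64 = 92
92 → 9³ + 2³ = 729 + 8 = 737
737 → 7³ + 3³ + 7³ = 343 + 27 + 343 = 713
713 → 7³ + 1³ + 3³ = 343 + 1 + 27 = 371
371 → 3³ + 7³ + 1³ = 27 + 343 + 1 = 371  — 371 already appeared earlier.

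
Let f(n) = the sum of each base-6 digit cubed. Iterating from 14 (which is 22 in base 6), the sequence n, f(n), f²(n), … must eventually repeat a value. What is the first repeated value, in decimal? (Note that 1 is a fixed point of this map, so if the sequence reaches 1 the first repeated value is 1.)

9

14 = (2,2)_6 → 2³ + 2³ = 16
16 = (2,4)_6 → 2³ + 4³ = 72
72 = (2,0,0)_6 → 2³ + 0³ + 0³ = 8
8 = (1,2)_6 → 1³ + 2³ = 9
9 = (1,3)_6 → 1³ + 3³ = 28
28 = (4,4)_6 → 4³ + 4³ = 128
128 = (3,3,2)_6 → 3³ + 3³ + 2³ = 62
62 = (1,4,2)_6 → 1³ + 4³ + 2³ = 73
73 = (2,0,1)_6 → 2³ + 0³ + 1³ = 9  — 9 already appeared earlier.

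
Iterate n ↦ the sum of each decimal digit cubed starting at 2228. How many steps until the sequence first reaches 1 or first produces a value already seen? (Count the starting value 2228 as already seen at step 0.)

2228 → 2³ + 2³ + 2³ + 8³ = 8 + 8 + 8 + 512 = 536
536 → 5³ + 3³ + 6³ = 125 + 27 + 216 = 368
368 → 3³ + 6³ + 8³ = 27 + 216 + 512 = 755
755 → 7³ + 5³ + 5³ = 343 + 125 + 125 = 593
593 → 5³ + 9³ + 3³ = 125 + 729 + 27 = 881
881 → 8³ + 8³ + 1³ = 512 + 512 + 1 = 1025
1025 → 1³ + 0³ + 2³ + 5³ = 1 + 0 + 8 + 125 = 134
134 → 1³ + 3³ + 4³ = 1 + 27 + 64 = 92
92 → 9³ + 2³ = 729 + 8 = 737
737 → 7³ + 3³ + 7³ = 343 + 27 + 343 = 713
713 → 7³ + 1³ + 3³ = 343 + 1 + 27 = 371
371 → 3³ + 7³ + 1³ = 27 + 343 + 1 = 371  — 371 repeats.
That took 12 steps.

12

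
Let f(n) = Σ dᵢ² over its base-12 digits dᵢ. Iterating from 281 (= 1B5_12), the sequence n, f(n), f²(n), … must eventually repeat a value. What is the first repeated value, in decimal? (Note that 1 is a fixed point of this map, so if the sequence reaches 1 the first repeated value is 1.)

100

281 = (1,11,5)_12 → 1² + 11² + 5² = 147
147 = (1,0,3)_12 → 1² + 0² + 3² = 10
10 = (10)_12 → 10² = 100
100 = (8,4)_12 → 8² + 4² = 80
80 = (6,8)_12 → 6² + 8² = 100  — 100 already appeared earlier.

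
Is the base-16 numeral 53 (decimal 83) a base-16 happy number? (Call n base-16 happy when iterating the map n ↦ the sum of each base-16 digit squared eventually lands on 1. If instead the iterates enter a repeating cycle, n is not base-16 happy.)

83 = (5,3)_16 → 5² + 3² = 25 + 9 = 34
34 = (2,2)_16 → 2² + 2² = 4 + 4 = 8
8 = (8)_16 → 8² = 64
64 = (4,0)_16 → 4² + 0² = 16 + 0 = 16
16 = (1,0)_16 → 1² + 0² = 1 + 0 = 1  — reached 1.

base-16 happy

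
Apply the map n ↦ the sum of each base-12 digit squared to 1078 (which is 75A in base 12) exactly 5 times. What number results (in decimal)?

1078 = (7,5,10)_12 → 7² + 5² + 10² = 49 + 25 + 100 = 174
174 = (1,2,6)_12 → 1² + 2² + 6² = 1 + 4 + 36 = 41
41 = (3,5)_12 → 3² + 5² = 9 + 25 = 34
34 = (2,10)_12 → 2² + 10² = 4 + 100 = 104
104 = (8,8)_12 → 8² + 8² = 64 + 64 = 128

128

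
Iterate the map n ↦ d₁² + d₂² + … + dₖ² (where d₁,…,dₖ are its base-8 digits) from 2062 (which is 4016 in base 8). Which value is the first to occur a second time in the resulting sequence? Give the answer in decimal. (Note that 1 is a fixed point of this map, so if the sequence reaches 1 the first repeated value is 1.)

2062 = (4,0,1,6)_8 → 4² + 0² + 1² + 6² = 53
53 = (6,5)_8 → 6² + 5² = 61
61 = (7,5)_8 → 7² + 5² = 74
74 = (1,1,2)_8 → 1² + 1² + 2² = 6
6 = (6)_8 → 6² = 36
36 = (4,4)_8 → 4² + 4² = 32
32 = (4,0)_8 → 4² + 0² = 16
16 = (2,0)_8 → 2² + 0² = 4
4 = (4)_8 → 4² = 16  — 16 already appeared earlier.

16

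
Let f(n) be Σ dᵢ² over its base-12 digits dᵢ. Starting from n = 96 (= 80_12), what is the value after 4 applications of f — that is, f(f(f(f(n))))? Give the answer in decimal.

104

96 = (8,0)_12 → 8² + 0² = 64 + 0 = 64
64 = (5,4)_12 → 5² + 4² = 25 + 16 = 41
41 = (3,5)_12 → 3² + 5² = 9 + 25 = 34
34 = (2,10)_12 → 2² + 10² = 4 + 100 = 104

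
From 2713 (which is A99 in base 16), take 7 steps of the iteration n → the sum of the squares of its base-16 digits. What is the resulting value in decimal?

169

2713 = (10,9,9)_16 → 10² + 9² + 9² = 100 + 81 + 81 = 262
262 = (1,0,6)_16 → 1² + 0² + 6² = 1 + 0 + 36 = 37
37 = (2,5)_16 → 2² + 5² = 4 + 25 = 29
29 = (1,13)_16 → 1² + 13² = 1 + 169 = 170
170 = (10,10)_16 → 10² + 10² = 100 + 100 = 200
200 = (12,8)_16 → 12² + 8² = 144 + 64 = 208
208 = (13,0)_16 → 13² + 0² = 169 + 0 = 169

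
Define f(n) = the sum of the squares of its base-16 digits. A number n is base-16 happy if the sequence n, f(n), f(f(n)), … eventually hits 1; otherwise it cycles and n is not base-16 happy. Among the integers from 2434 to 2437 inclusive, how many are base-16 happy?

2434: 2434 → 149 → 106 → 136 → 128 → 64 → 16 → 1  (reaches 1)
2435: 2435 → 154 → 181 → 146 → 85 → 50 → 13 → 169 → 181  (repeats 181)
2436: 2436 → 161 → 101 → 61 → 178 → 125 → 218 → 269 → 170 → 200 → 208 → 169 → 181 → 146 → 85 → 50 → 13 → 169  (repeats 169)
2437: 2437 → 170 → 200 → 208 → 169 → 181 → 146 → 85 → 50 → 13 → 169  (repeats 169)
base-16 happy: 2434

1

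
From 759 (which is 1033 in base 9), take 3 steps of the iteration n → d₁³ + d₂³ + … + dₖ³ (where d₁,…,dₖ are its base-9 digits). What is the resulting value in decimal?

225

759 = (1,0,3,3)_9 → 1³ + 0³ + 3³ + 3³ = 1 + 0 + 27 + 27 = 55
55 = (6,1)_9 → 6³ + 1³ = 216 + 1 = 217
217 = (2,6,1)_9 → 2³ + 6³ + 1³ = 8 + 216 + 1 = 225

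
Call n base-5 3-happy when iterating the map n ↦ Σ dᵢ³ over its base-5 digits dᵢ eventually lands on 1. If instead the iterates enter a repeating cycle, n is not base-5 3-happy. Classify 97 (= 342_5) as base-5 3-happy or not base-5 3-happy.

not base-5 3-happy

97 = (3,4,2)_5 → 99
99 = (3,4,4)_5 → 155
155 = (1,1,1,0)_5 → 3
3 = (3)_5 → 27
27 = (1,0,2)_5 → 9
9 = (1,4)_5 → 65
65 = (2,3,0)_5 → 35
35 = (1,2,0)_5 → 9  — 9 already seen; the sequence cycles without reaching 1.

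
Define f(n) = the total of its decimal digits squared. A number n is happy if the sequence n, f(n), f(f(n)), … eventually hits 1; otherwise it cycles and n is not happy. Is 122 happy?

122 → 1² + 2² + 2² = 9
9 → 9² = 81
81 → 8² + 1² = 65
65 → 6² + 5² = 61
61 → 6² + 1² = 37
37 → 3² + 7² = 58
58 → 5² + 8² = 89
89 → 8² + 9² = 145
145 → 1² + 4² + 5² = 42
42 → 4² + 2² = 20
20 → 2² + 0² = 4
4 → 4² = 16
16 → 1² + 6² = 37  — 37 already seen; the sequence cycles without reaching 1.

not happy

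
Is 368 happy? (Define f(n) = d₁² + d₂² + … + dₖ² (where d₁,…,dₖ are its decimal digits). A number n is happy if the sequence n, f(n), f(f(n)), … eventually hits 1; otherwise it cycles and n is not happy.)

happy

368 → 109
109 → 82
82 → 68
68 → 100
100 → 1  — reached 1.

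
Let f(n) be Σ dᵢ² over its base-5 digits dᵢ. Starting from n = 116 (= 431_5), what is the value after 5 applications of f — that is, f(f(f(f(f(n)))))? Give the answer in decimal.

116 = (4,3,1)_5 → 4² + 3² + 1² = 26
26 = (1,0,1)_5 → 1² + 0² + 1² = 2
2 = (2)_5 → 2² = 4
4 = (4)_5 → 4² = 16
16 = (3,1)_5 → 3² + 1² = 10

10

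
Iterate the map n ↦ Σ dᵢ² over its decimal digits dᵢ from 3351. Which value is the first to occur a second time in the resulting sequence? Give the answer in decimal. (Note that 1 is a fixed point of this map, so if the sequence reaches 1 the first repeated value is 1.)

3351 → 44
44 → 32
32 → 13
13 → 10
10 → 1  — reached the fixed point 1.
1 → 1, so 1 is the first repeated value.

1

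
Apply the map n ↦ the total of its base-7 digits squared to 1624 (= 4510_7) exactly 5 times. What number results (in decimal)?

52

1624 = (4,5,1,0)_7 → 4² + 5² + 1² + 0² = 42
42 = (6,0)_7 → 6² + 0² = 36
36 = (5,1)_7 → 5² + 1² = 26
26 = (3,5)_7 → 3² + 5² = 34
34 = (4,6)_7 → 4² + 6² = 52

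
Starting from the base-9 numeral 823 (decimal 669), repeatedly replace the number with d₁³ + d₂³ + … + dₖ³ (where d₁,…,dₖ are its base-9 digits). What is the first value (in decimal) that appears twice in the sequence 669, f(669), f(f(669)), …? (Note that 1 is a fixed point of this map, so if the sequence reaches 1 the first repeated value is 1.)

669 = (8,2,3)_9 → 8³ + 2³ + 3³ = 547
547 = (6,6,7)_9 → 6³ + 6³ + 7³ = 775
775 = (1,0,5,1)_9 → 1³ + 0³ + 5³ + 1³ = 127
127 = (1,5,1)_9 → 1³ + 5³ + 1³ = 127  — 127 already appeared earlier.

127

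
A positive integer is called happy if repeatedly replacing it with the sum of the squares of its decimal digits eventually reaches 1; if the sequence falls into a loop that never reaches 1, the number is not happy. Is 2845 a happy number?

happy

2845 → 109
109 → 82
82 → 68
68 → 100
100 → 1  — reached 1.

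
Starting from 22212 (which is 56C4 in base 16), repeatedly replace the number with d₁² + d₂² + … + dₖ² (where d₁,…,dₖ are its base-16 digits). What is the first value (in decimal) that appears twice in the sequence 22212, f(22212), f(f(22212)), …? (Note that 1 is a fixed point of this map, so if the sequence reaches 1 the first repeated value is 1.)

169

22212 = (5,6,12,4)_16 → 221
221 = (13,13)_16 → 338
338 = (1,5,2)_16 → 30
30 = (1,14)_16 → 197
197 = (12,5)_16 → 169
169 = (10,9)_16 → 181
181 = (11,5)_16 → 146
146 = (9,2)_16 → 85
85 = (5,5)_16 → 50
50 = (3,2)_16 → 13
13 = (13)_16 → 169  — 169 already appeared earlier.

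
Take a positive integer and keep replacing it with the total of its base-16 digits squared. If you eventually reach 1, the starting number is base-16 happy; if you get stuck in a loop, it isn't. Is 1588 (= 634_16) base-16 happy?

1588 = (6,3,4)_16 → 6² + 3² + 4² = 61
61 = (3,13)_16 → 3² + 13² = 178
178 = (11,2)_16 → 11² + 2² = 125
125 = (7,13)_16 → 7² + 13² = 218
218 = (13,10)_16 → 13² + 10² = 269
269 = (1,0,13)_16 → 1² + 0² + 13² = 170
170 = (10,10)_16 → 10² + 10² = 200
200 = (12,8)_16 → 12² + 8² = 208
208 = (13,0)_16 → 13² + 0² = 169
169 = (10,9)_16 → 10² + 9² = 181
181 = (11,5)_16 → 11² + 5² = 146
146 = (9,2)_16 → 9² + 2² = 85
85 = (5,5)_16 → 5² + 5² = 50
50 = (3,2)_16 → 3² + 2² = 13
13 = (13)_16 → 13² = 169  — 169 already seen; the sequence cycles without reaching 1.

not base-16 happy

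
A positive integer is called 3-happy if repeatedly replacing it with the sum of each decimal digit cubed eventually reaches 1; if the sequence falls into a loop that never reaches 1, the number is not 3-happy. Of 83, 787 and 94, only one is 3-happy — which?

83: 83 → 539 → 881 → 1025 → 134 → 92 → 737 → 713 → 371 → 371  — repeats 371 (not 3-happy)
787: 787 → 1198 → 1243 → 100 → 1  — reaches 1 (3-happy)
94: 94 → 793 → 1099 → 1459 → 919 → 1459  — repeats 1459 (not 3-happy)

787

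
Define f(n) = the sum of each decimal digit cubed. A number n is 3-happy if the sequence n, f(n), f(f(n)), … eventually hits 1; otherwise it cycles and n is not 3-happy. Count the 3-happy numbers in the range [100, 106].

100: 100 → 1  (reaches 1)
101: 101 → 2 → 8 → 512 → 134 → 92 → 737 → 713 → 371 → 371  (repeats 371)
102: 102 → 9 → 729 → 1080 → 513 → 153 → 153  (repeats 153)
103: 103 → 28 → 520 → 133 → 55 → 250 → 133  (repeats 133)
104: 104 → 65 → 341 → 92 → 737 → 713 → 371 → 371  (repeats 371)
105: 105 → 126 → 225 → 141 → 66 → 432 → 99 → 1458 → 702 → 351 → 153 → 153  (repeats 153)
106: 106 → 217 → 352 → 160 → 217  (repeats 217)
3-happy: 100

1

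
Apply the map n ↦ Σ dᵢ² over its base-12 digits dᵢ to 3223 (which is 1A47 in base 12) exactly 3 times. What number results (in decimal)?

100

3223 = (1,10,4,7)_12 → 1² + 10² + 4² + 7² = 1 + 100 + 16 + 49 = 166
166 = (1,1,10)_12 → 1² + 1² + 10² = 1 + 1 + 100 = 102
102 = (8,6)_12 → 8² + 6² = 64 + 36 = 100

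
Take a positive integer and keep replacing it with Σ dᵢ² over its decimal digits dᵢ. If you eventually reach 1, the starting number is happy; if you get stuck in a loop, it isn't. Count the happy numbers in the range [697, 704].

1

697: 697 → 166 → 73 → 58 → 89 → 145 → 42 → 20 → 4 → 16 → 37 → 58  — not happy
698: 698 → 181 → 66 → 72 → 53 → 34 → 25 → 29 → 85 → 89 → 145 → 42 → 20 → 4 → 16 → 37 → 58 → 89  — not happy
699: 699 → 198 → 146 → 53 → 34 → 25 → 29 → 85 → 89 → 145 → 42 → 20 → 4 → 16 → 37 → 58 → 89  — not happy
700: 700 → 49 → 97 → 130 → 10 → 1  — happy
701: 701 → 50 → 25 → 29 → 85 → 89 → 145 → 42 → 20 → 4 → 16 → 37 → 58 → 89  — not happy
702: 702 → 53 → 34 → 25 → 29 → 85 → 89 → 145 → 42 → 20 → 4 → 16 → 37 → 58 → 89  — not happy
703: 703 → 58 → 89 → 145 → 42 → 20 → 4 → 16 → 37 → 58  — not happy
704: 704 → 65 → 61 → 37 → 58 → 89 → 145 → 42 → 20 → 4 → 16 → 37  — not happy
happy: 700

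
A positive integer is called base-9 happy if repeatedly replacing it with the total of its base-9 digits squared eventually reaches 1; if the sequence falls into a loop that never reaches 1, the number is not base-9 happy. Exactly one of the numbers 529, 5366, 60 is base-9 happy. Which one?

529: 529 → 101 → 9 → 1  — reaches 1 (base-9 happy)
5366: 5366 → 66 → 58 → 52 → 74 → 68 → 74  — repeats 74 (not base-9 happy)
60: 60 → 72 → 64 → 50 → 50  — repeats 50 (not base-9 happy)

529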